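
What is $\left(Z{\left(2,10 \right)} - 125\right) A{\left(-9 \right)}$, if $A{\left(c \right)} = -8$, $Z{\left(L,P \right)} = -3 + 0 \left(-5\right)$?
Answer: $1024$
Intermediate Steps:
$Z{\left(L,P \right)} = -3$ ($Z{\left(L,P \right)} = -3 + 0 = -3$)
$\left(Z{\left(2,10 \right)} - 125\right) A{\left(-9 \right)} = \left(-3 - 125\right) \left(-8\right) = \left(-128\right) \left(-8\right) = 1024$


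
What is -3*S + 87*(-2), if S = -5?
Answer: -159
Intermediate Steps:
-3*S + 87*(-2) = -3*(-5) + 87*(-2) = 15 - 174 = -159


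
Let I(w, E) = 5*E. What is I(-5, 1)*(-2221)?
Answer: -11105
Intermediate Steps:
I(-5, 1)*(-2221) = (5*1)*(-2221) = 5*(-2221) = -11105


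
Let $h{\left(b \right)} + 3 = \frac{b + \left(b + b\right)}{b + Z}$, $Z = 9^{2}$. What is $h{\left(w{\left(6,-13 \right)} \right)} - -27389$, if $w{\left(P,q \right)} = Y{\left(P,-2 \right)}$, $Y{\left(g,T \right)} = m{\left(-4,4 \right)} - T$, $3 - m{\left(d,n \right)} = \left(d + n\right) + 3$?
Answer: $\frac{2273044}{83} \approx 27386.0$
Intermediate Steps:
$m{\left(d,n \right)} = - d - n$ ($m{\left(d,n \right)} = 3 - \left(\left(d + n\right) + 3\right) = 3 - \left(3 + d + n\right) = - d - n$)
$Z = 81$
$Y{\left(g,T \right)} = - T$ ($Y{\left(g,T \right)} = \left(\left(-1\right) \left(-4\right) - 4\right) - T = \left(4 - 4\right) - T = 0 - T = - T$)
$w{\left(P,q \right)} = 2$ ($w{\left(P,q \right)} = \left(-1\right) \left(-2\right) = 2$)
$h{\left(b \right)} = -3 + \frac{3 b}{81 + b}$ ($h{\left(b \right)} = -3 + \frac{b + \left(b + b\right)}{b + 81} = -3 + \frac{b + 2 b}{81 + b} = -3 + \frac{3 b}{81 + b}$)
$h{\left(w{\left(6,-13 \right)} \right)} - -27389 = - \frac{243}{81 + 2} - -27389 = - \frac{243}{83} + 27389 = \frac{2273044}{83}$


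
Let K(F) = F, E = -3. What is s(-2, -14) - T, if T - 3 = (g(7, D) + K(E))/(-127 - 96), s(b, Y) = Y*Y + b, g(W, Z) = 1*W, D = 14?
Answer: 42597/223 ≈ 191.02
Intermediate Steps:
g(W, Z) = W
s(b, Y) = b + Y² (s(b, Y) = Y² + b = b + Y²)
T = 665/223 (T = 3 + (7 - 3)/(-127 - 96) = 3 + 4/(-223) = 3 + 4*(-1/223) = 3 - 4/223 = 665/223 ≈ 2.9821)
s(-2, -14) - T = (-2 + (-14)²) - 1*665/223 = (-2 + 196) - 665/223 = 194 - 665/223 = 42597/223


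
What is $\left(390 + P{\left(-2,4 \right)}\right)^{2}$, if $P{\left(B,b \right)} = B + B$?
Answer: $148996$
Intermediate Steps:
$P{\left(B,b \right)} = 2 B$
$\left(390 + P{\left(-2,4 \right)}\right)^{2} = \left(390 + 2 \left(-2\right)\right)^{2} = \left(390 - 4\right)^{2} = 386^{2} = 148996$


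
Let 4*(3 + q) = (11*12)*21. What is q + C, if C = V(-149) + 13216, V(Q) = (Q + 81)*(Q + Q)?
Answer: 34170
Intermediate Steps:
V(Q) = 2*Q*(81 + Q) (V(Q) = (81 + Q)*(2*Q) = 2*Q*(81 + Q))
q = 690 (q = -3 + ((11*12)*21)/4 = -3 + (132*21)/4 = -3 + (¼)*2772 = -3 + 693 = 690)
C = 33480 (C = 2*(-149)*(81 - 149) + 13216 = 2*(-149)*(-68) + 13216 = 20264 + 13216 = 33480)
q + C = 690 + 33480 = 34170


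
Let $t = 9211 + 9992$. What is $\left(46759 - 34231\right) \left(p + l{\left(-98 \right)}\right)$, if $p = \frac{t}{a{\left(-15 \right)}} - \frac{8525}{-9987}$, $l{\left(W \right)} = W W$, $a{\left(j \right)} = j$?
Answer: $\frac{1735928029728}{16645} \approx 1.0429 \cdot 10^{8}$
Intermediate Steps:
$t = 19203$
$l{\left(W \right)} = W^{2}$
$p = - \frac{63884162}{49935}$ ($p = \frac{19203}{-15} - \frac{8525}{-9987} = 19203 \left(- \frac{1}{15}\right) - - \frac{8525}{9987} = - \frac{6401}{5} + \frac{8525}{9987} = - \frac{63884162}{49935} \approx -1279.3$)
$\left(46759 - 34231\right) \left(p + l{\left(-98 \right)}\right) = \left(46759 - 34231\right) \left(- \frac{63884162}{49935} + \left(-98\right)^{2}\right) = 12528 \left(- \frac{63884162}{49935} + 9604\right) = 12528 \cdot \frac{415691578}{49935} = \frac{1735928029728}{16645}$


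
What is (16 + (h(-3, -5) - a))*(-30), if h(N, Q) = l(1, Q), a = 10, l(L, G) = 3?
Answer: -270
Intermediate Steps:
h(N, Q) = 3
(16 + (h(-3, -5) - a))*(-30) = (16 + (3 - 1*10))*(-30) = (16 + (3 - 10))*(-30) = (16 - 7)*(-30) = 9*(-30) = -270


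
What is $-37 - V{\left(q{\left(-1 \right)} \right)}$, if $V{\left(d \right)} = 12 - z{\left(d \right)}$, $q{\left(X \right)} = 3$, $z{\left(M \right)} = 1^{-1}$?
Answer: $-48$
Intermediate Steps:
$z{\left(M \right)} = 1$
$V{\left(d \right)} = 11$ ($V{\left(d \right)} = 12 - 1 = 11$)
$-37 - V{\left(q{\left(-1 \right)} \right)} = -37 - 11 = -48$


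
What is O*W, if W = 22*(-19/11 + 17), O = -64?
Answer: -21504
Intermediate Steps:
W = 336 (W = 22*(-19*1/11 + 17) = 22*(-19/11 + 17) = 22*(168/11) = 336)
O*W = -64*336 = -21504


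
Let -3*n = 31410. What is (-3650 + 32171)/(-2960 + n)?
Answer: -28521/13430 ≈ -2.1237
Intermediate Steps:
n = -10470 (n = -1/3*31410 = -10470)
(-3650 + 32171)/(-2960 + n) = (-3650 + 32171)/(-2960 - 10470) = 28521/(-13430) = 28521*(-1/13430) = -28521/13430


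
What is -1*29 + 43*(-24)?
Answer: -1061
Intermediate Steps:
-1*29 + 43*(-24) = -29 - 1032 = -1061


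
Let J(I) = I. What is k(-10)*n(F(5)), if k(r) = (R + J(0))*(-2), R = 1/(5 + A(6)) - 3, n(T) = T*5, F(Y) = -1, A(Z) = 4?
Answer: -260/9 ≈ -28.889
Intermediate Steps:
n(T) = 5*T
R = -26/9 (R = 1/(5 + 4) - 3 = 1/9 - 3 = ⅑ - 3 = -26/9 ≈ -2.8889)
k(r) = 52/9 (k(r) = (-26/9 + 0)*(-2) = -26/9*(-2) = 52/9)
k(-10)*n(F(5)) = 52*(5*(-1))/9 = (52/9)*(-5) = -260/9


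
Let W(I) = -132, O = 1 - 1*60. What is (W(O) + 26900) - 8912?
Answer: 17856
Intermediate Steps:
O = -59 (O = 1 - 60 = -59)
(W(O) + 26900) - 8912 = (-132 + 26900) - 8912 = 26768 - 8912 = 17856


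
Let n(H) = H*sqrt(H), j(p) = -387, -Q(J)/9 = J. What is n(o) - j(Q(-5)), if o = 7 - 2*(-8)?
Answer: 387 + 23*sqrt(23) ≈ 497.30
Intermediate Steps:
Q(J) = -9*J
o = 23 (o = 7 + 16 = 23)
n(H) = H**(3/2)
n(o) - j(Q(-5)) = 23**(3/2) - 1*(-387) = 23*sqrt(23) + 387 = 387 + 23*sqrt(23)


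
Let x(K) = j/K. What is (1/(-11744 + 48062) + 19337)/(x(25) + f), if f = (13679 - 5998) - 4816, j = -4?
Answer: 17557029175/2601131478 ≈ 6.7498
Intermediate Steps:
x(K) = -4/K
f = 2865 (f = 7681 - 4816 = 2865)
(1/(-11744 + 48062) + 19337)/(x(25) + f) = (1/(-11744 + 48062) + 19337)/(-4/25 + 2865) = (1/36318 + 19337)/(-4*1/25 + 2865) = (1/36318 + 19337)/(-4/25 + 2865) = 702281167/(36318*(71621/25)) = (702281167/36318)*(25/71621) = 17557029175/2601131478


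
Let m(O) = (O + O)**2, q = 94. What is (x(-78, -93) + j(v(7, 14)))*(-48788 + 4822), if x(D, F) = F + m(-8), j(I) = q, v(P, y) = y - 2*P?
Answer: -11299262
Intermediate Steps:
j(I) = 94
m(O) = 4*O**2 (m(O) = (2*O)**2 = 4*O**2)
x(D, F) = 256 + F (x(D, F) = F + 4*(-8)**2 = F + 4*64 = F + 256 = 256 + F)
(x(-78, -93) + j(v(7, 14)))*(-48788 + 4822) = ((256 - 93) + 94)*(-48788 + 4822) = (163 + 94)*(-43966) = 257*(-43966) = -11299262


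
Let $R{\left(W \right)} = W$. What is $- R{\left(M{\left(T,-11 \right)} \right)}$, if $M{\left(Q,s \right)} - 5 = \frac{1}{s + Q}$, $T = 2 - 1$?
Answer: $- \frac{49}{10} \approx -4.9$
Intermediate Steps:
$T = 1$ ($T = 2 - 1 = 1$)
$M{\left(Q,s \right)} = 5 + \frac{1}{Q + s}$ ($M{\left(Q,s \right)} = 5 + \frac{1}{s + Q} = 5 + \frac{1}{Q + s}$)
$- R{\left(M{\left(T,-11 \right)} \right)} = - \frac{1 + 5 \cdot 1 + 5 \left(-11\right)}{1 - 11} = - \frac{1 + 5 - 55}{-10} = - \frac{\left(-1\right) \left(-49\right)}{10} = \left(-1\right) \frac{49}{10} = - \frac{49}{10}$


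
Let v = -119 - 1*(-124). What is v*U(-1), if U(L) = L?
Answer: -5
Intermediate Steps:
v = 5 (v = -119 + 124 = 5)
v*U(-1) = 5*(-1) = -5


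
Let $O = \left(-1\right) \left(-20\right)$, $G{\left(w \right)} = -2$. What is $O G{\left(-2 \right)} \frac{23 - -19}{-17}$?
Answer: $\frac{1680}{17} \approx 98.823$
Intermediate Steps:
$O = 20$
$O G{\left(-2 \right)} \frac{23 - -19}{-17} = 20 \left(-2\right) \frac{23 - -19}{-17} = - 40 \left(23 + 19\right) \left(- \frac{1}{17}\right) = - 40 \cdot 42 \left(- \frac{1}{17}\right) = \left(-40\right) \left(- \frac{42}{17}\right) = \frac{1680}{17}$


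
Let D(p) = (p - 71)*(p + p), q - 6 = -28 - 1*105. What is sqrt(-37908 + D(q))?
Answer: 12*sqrt(86) ≈ 111.28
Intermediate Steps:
q = -127 (q = 6 + (-28 - 1*105) = 6 + (-28 - 105) = 6 - 133 = -127)
D(p) = 2*p*(-71 + p) (D(p) = (-71 + p)*(2*p) = 2*p*(-71 + p))
sqrt(-37908 + D(q)) = sqrt(-37908 + 2*(-127)*(-71 - 127)) = sqrt(-37908 + 2*(-127)*(-198)) = sqrt(-37908 + 50292) = sqrt(12384) = 12*sqrt(86)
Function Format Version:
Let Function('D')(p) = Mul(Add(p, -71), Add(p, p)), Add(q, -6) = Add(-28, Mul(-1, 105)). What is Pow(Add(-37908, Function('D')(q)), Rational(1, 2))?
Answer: Mul(12, Pow(86, Rational(1, 2))) ≈ 111.28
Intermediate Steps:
q = -127 (q = Add(6, Add(-28, Mul(-1, 105))) = Add(6, Add(-28, -105)) = Add(6, -133) = -127)
Function('D')(p) = Mul(2, p, Add(-71, p)) (Function('D')(p) = Mul(Add(-71, p), Mul(2, p)) = Mul(2, p, Add(-71, p)))
Pow(Add(-37908, Function('D')(q)), Rational(1, 2)) = Pow(Add(-37908, Mul(2, -127, Add(-71, -127))), Rational(1, 2)) = Pow(Add(-37908, Mul(2, -127, -198)), Rational(1, 2)) = Pow(Add(-37908, 50292), Rational(1, 2)) = Pow(12384, Rational(1, 2)) = Mul(12, Pow(86, Rational(1, 2)))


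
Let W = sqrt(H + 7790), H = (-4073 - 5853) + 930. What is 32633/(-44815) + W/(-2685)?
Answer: -32633/44815 - I*sqrt(134)/895 ≈ -0.72817 - 0.012934*I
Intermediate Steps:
H = -8996 (H = -9926 + 930 = -8996)
W = 3*I*sqrt(134) (W = sqrt(-8996 + 7790) = sqrt(-1206) = 3*I*sqrt(134) ≈ 34.728*I)
32633/(-44815) + W/(-2685) = 32633/(-44815) + (3*I*sqrt(134))/(-2685) = 32633*(-1/44815) + (3*I*sqrt(134))*(-1/2685) = -32633/44815 - I*sqrt(134)/895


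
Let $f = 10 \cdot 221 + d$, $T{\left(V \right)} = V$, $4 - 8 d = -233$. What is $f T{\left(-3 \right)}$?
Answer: $- \frac{53751}{8} \approx -6718.9$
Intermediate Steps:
$d = \frac{237}{8}$ ($d = \frac{1}{2} - - \frac{233}{8} = \frac{1}{2} + \frac{233}{8} = \frac{237}{8} \approx 29.625$)
$f = \frac{17917}{8}$ ($f = 10 \cdot 221 + \frac{237}{8} = 2210 + \frac{237}{8} = \frac{17917}{8} \approx 2239.6$)
$f T{\left(-3 \right)} = \frac{17917}{8} \left(-3\right) = - \frac{53751}{8}$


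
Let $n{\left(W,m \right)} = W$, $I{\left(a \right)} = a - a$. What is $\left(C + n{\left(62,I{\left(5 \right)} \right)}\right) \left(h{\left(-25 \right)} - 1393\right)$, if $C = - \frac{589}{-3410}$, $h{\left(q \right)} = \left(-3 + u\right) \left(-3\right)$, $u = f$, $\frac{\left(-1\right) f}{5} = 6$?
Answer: $- \frac{4424833}{55} \approx -80452.0$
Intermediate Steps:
$f = -30$ ($f = \left(-5\right) 6 = -30$)
$u = -30$
$I{\left(a \right)} = 0$
$h{\left(q \right)} = 99$ ($h{\left(q \right)} = \left(-3 - 30\right) \left(-3\right) = \left(-33\right) \left(-3\right) = 99$)
$C = \frac{19}{110}$ ($C = \left(-589\right) \left(- \frac{1}{3410}\right) = \frac{19}{110} \approx 0.17273$)
$\left(C + n{\left(62,I{\left(5 \right)} \right)}\right) \left(h{\left(-25 \right)} - 1393\right) = \left(\frac{19}{110} + 62\right) \left(99 - 1393\right) = \frac{6839}{110} \left(-1294\right) = - \frac{4424833}{55}$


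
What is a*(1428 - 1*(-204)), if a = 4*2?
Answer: 13056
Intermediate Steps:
a = 8
a*(1428 - 1*(-204)) = 8*(1428 - 1*(-204)) = 8*(1428 + 204) = 8*1632 = 13056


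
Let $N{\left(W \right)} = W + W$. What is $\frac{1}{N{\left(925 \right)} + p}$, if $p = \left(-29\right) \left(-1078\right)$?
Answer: $\frac{1}{33112} \approx 3.0201 \cdot 10^{-5}$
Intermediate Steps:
$N{\left(W \right)} = 2 W$
$p = 31262$
$\frac{1}{N{\left(925 \right)} + p} = \frac{1}{2 \cdot 925 + 31262} = \frac{1}{1850 + 31262} = \frac{1}{33112}$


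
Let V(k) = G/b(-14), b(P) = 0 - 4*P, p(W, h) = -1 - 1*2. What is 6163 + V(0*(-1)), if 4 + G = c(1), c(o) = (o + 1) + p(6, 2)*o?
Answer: 345123/56 ≈ 6162.9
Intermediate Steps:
p(W, h) = -3 (p(W, h) = -1 - 2 = -3)
c(o) = 1 - 2*o (c(o) = (o + 1) - 3*o = (1 + o) - 3*o = 1 - 2*o)
G = -5 (G = -4 + (1 - 2*1) = -4 + (1 - 2) = -4 - 1 = -5)
b(P) = -4*P
V(k) = -5/56 (V(k) = -5/((-4*(-14))) = -5/56)
6163 + V(0*(-1)) = 6163 - 5/56 = 345123/56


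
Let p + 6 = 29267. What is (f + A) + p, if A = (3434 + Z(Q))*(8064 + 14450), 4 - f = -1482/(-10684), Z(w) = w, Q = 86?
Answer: 423505986649/5342 ≈ 7.9279e+7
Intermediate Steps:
p = 29261 (p = -6 + 29267 = 29261)
f = 20627/5342 (f = 4 - (-1482)/(-10684) = 4 - (-1482)*(-1)/10684 = 4 - 1*741/5342 = 4 - 741/5342 = 20627/5342 ≈ 3.8613)
A = 79249280 (A = (3434 + 86)*(8064 + 14450) = 3520*22514 = 79249280)
(f + A) + p = (20627/5342 + 79249280) + 29261 = 423349674387/5342 + 29261 = 423505986649/5342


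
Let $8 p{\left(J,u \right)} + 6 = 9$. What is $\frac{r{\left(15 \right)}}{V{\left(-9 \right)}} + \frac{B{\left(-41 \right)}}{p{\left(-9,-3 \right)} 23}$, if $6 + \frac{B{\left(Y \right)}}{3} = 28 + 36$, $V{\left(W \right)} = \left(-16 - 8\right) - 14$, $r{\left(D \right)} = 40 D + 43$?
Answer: $\frac{2843}{874} \approx 3.2529$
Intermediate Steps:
$r{\left(D \right)} = 43 + 40 D$
$p{\left(J,u \right)} = \frac{3}{8}$ ($p{\left(J,u \right)} = - \frac{3}{4} + \frac{1}{8} \cdot 9 = - \frac{3}{4} + \frac{9}{8} = \frac{3}{8}$)
$V{\left(W \right)} = -38$ ($V{\left(W \right)} = -24 - 14 = -38$)
$B{\left(Y \right)} = 174$ ($B{\left(Y \right)} = -18 + 3 \left(28 + 36\right) = -18 + 3 \cdot 64 = -18 + 192 = 174$)
$\frac{r{\left(15 \right)}}{V{\left(-9 \right)}} + \frac{B{\left(-41 \right)}}{p{\left(-9,-3 \right)} 23} = \frac{43 + 40 \cdot 15}{-38} + \frac{174}{\frac{3}{8} \cdot 23} = \left(43 + 600\right) \left(- \frac{1}{38}\right) + \frac{174}{\frac{69}{8}} = 643 \left(- \frac{1}{38}\right) + 174 \cdot \frac{8}{69} = - \frac{643}{38} + \frac{464}{23} = \frac{2843}{874}$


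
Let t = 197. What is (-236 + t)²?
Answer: 1521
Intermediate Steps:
(-236 + t)² = (-236 + 197)² = (-39)² = 1521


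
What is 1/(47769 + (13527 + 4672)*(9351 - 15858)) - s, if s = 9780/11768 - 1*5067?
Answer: 882156115856507/174126865404 ≈ 5066.2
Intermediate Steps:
s = -14904669/2942 (s = 9780*(1/11768) - 5067 = 2445/2942 - 5067 = -14904669/2942 ≈ -5066.2)
1/(47769 + (13527 + 4672)*(9351 - 15858)) - s = 1/(47769 + (13527 + 4672)*(9351 - 15858)) - 1*(-14904669/2942) = 1/(47769 + 18199*(-6507)) + 14904669/2942 = 1/(47769 - 118420893) + 14904669/2942 = 1/(-118373124) + 14904669/2942 = -1/118373124 + 14904669/2942 = 882156115856507/174126865404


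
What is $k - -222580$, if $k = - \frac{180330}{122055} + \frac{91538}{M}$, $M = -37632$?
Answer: $\frac{34077688555055}{153105792} \approx 2.2258 \cdot 10^{5}$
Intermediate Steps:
$k = - \frac{598628305}{153105792}$ ($k = - \frac{180330}{122055} + \frac{91538}{-37632} = \left(-180330\right) \frac{1}{122055} + 91538 \left(- \frac{1}{37632}\right) = - \frac{12022}{8137} - \frac{45769}{18816} = - \frac{598628305}{153105792} \approx -3.9099$)
$k - -222580 = - \frac{598628305}{153105792} - -222580 = - \frac{598628305}{153105792} + 222580 = \frac{34077688555055}{153105792}$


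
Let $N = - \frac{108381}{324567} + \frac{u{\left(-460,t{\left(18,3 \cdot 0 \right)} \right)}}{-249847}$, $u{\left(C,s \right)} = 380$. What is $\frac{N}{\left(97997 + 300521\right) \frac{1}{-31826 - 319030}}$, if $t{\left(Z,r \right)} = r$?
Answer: $\frac{176740481910388}{598456630006833} \approx 0.29533$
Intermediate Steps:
$N = - \frac{9067334389}{27030697083}$ ($N = - \frac{108381}{324567} + \frac{380}{-249847} = \left(-108381\right) \frac{1}{324567} + 380 \left(- \frac{1}{249847}\right) = - \frac{36127}{108189} - \frac{380}{249847} = - \frac{9067334389}{27030697083} \approx -0.33545$)
$\frac{N}{\left(97997 + 300521\right) \frac{1}{-31826 - 319030}} = - \frac{9067334389}{27030697083 \frac{97997 + 300521}{-31826 - 319030}} = - \frac{9067334389}{27030697083 \frac{398518}{-350856}} = - \frac{9067334389}{27030697083 \cdot 398518 \left(- \frac{1}{350856}\right)} = - \frac{9067334389}{27030697083 \left(- \frac{199259}{175428}\right)} = \left(- \frac{9067334389}{27030697083}\right) \left(- \frac{175428}{199259}\right) = \frac{176740481910388}{598456630006833}$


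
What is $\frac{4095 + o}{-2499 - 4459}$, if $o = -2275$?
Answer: $- \frac{130}{497} \approx -0.26157$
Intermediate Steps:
$\frac{4095 + o}{-2499 - 4459} = \frac{4095 - 2275}{-2499 - 4459} = \frac{1820}{-6958} = 1820 \left(- \frac{1}{6958}\right) = - \frac{130}{497}$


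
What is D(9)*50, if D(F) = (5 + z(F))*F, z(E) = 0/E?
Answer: 2250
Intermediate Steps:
z(E) = 0
D(F) = 5*F (D(F) = (5 + 0)*F = 5*F)
D(9)*50 = (5*9)*50 = 45*50 = 2250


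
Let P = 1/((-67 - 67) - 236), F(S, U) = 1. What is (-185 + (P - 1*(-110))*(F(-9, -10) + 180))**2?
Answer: 53261811128761/136900 ≈ 3.8906e+8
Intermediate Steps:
P = -1/370 (P = 1/(-134 - 236) = 1/(-370) = -1/370 ≈ -0.0027027)
(-185 + (P - 1*(-110))*(F(-9, -10) + 180))**2 = (-185 + (-1/370 - 1*(-110))*(1 + 180))**2 = (-185 + (-1/370 + 110)*181)**2 = (-185 + (40699/370)*181)**2 = (-185 + 7366519/370)**2 = (7298069/370)**2 = 53261811128761/136900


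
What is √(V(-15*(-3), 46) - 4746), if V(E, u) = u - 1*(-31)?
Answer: I*√4669 ≈ 68.33*I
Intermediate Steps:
V(E, u) = 31 + u (V(E, u) = u + 31 = 31 + u)
√(V(-15*(-3), 46) - 4746) = √((31 + 46) - 4746) = √(77 - 4746) = √(-4669) = I*√4669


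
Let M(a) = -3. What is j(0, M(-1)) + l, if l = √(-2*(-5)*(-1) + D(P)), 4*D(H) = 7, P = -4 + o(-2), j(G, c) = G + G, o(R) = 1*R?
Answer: I*√33/2 ≈ 2.8723*I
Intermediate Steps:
o(R) = R
j(G, c) = 2*G
P = -6 (P = -4 - 2 = -6)
D(H) = 7/4 (D(H) = (¼)*7 = 7/4)
l = I*√33/2 (l = √(-2*(-5)*(-1) + 7/4) = √(10*(-1) + 7/4) = √(-10 + 7/4) = √(-33/4) = I*√33/2 ≈ 2.8723*I)
j(0, M(-1)) + l = 2*0 + I*√33/2 = 0 + I*√33/2 = I*√33/2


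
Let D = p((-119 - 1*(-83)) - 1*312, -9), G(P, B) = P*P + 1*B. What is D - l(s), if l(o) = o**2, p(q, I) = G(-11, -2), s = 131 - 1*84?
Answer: -2090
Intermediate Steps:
s = 47 (s = 131 - 84 = 47)
G(P, B) = B + P**2 (G(P, B) = P**2 + B = B + P**2)
p(q, I) = 119 (p(q, I) = -2 + (-11)**2 = -2 + 121 = 119)
D = 119
D - l(s) = 119 - 1*47**2 = 119 - 1*2209 = 119 - 2209 = -2090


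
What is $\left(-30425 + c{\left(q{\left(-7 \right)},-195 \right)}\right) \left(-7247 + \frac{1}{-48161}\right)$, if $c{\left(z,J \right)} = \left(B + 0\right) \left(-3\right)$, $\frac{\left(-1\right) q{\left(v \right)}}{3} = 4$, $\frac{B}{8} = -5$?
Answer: $\frac{10577134984240}{48161} \approx 2.1962 \cdot 10^{8}$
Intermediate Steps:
$B = -40$ ($B = 8 \left(-5\right) = -40$)
$q{\left(v \right)} = -12$ ($q{\left(v \right)} = \left(-3\right) 4 = -12$)
$c{\left(z,J \right)} = 120$ ($c{\left(z,J \right)} = \left(-40 + 0\right) \left(-3\right) = \left(-40\right) \left(-3\right) = 120$)
$\left(-30425 + c{\left(q{\left(-7 \right)},-195 \right)}\right) \left(-7247 + \frac{1}{-48161}\right) = \left(-30425 + 120\right) \left(-7247 + \frac{1}{-48161}\right) = - 30305 \left(-7247 - \frac{1}{48161}\right) = \left(-30305\right) \left(- \frac{349022768}{48161}\right) = \frac{10577134984240}{48161}$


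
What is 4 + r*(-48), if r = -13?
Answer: 628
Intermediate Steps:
4 + r*(-48) = 4 - 13*(-48) = 4 + 624 = 628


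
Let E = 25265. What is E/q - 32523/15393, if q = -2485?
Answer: -639080/52043 ≈ -12.280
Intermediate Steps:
E/q - 32523/15393 = 25265/(-2485) - 32523/15393 = 25265*(-1/2485) - 32523*1/15393 = -5053/497 - 10841/5131 = -639080/52043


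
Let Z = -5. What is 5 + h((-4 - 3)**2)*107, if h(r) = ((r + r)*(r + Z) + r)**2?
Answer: 2034960352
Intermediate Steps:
h(r) = (r + 2*r*(-5 + r))**2 (h(r) = ((r + r)*(r - 5) + r)**2 = ((2*r)*(-5 + r) + r)**2 = (2*r*(-5 + r) + r)**2 = (r + 2*r*(-5 + r))**2)
5 + h((-4 - 3)**2)*107 = 5 + (((-4 - 3)**2)**2*(-9 + 2*(-4 - 3)**2)**2)*107 = 5 + (((-7)**2)**2*(-9 + 2*(-7)**2)**2)*107 = 5 + (49**2*(-9 + 2*49)**2)*107 = 5 + (2401*(-9 + 98)**2)*107 = 5 + (2401*89**2)*107 = 5 + (2401*7921)*107 = 5 + 19018321*107 = 5 + 2034960347 = 2034960352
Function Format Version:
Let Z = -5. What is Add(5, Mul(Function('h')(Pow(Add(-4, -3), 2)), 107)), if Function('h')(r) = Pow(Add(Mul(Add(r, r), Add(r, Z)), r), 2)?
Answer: 2034960352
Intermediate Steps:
Function('h')(r) = Pow(Add(r, Mul(2, r, Add(-5, r))), 2) (Function('h')(r) = Pow(Add(Mul(Add(r, r), Add(r, -5)), r), 2) = Pow(Add(Mul(Mul(2, r), Add(-5, r)), r), 2) = Pow(Add(Mul(2, r, Add(-5, r)), r), 2) = Pow(Add(r, Mul(2, r, Add(-5, r))), 2))
Add(5, Mul(Function('h')(Pow(Add(-4, -3), 2)), 107)) = Add(5, Mul(Mul(Pow(Pow(Add(-4, -3), 2), 2), Pow(Add(-9, Mul(2, Pow(Add(-4, -3), 2))), 2)), 107)) = Add(5, Mul(Mul(Pow(Pow(-7, 2), 2), Pow(Add(-9, Mul(2, Pow(-7, 2))), 2)), 107)) = Add(5, Mul(Mul(Pow(49, 2), Pow(Add(-9, Mul(2, 49)), 2)), 107)) = Add(5, Mul(Mul(2401, Pow(Add(-9, 98), 2)), 107)) = Add(5, Mul(Mul(2401, Pow(89, 2)), 107)) = Add(5, Mul(Mul(2401, 7921), 107)) = Add(5, Mul(19018321, 107)) = Add(5, 2034960347) = 2034960352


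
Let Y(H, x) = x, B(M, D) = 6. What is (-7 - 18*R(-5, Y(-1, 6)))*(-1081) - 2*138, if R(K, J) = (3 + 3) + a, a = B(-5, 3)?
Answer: 240787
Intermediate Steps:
a = 6
R(K, J) = 12 (R(K, J) = (3 + 3) + 6 = 6 + 6 = 12)
(-7 - 18*R(-5, Y(-1, 6)))*(-1081) - 2*138 = (-7 - 18*12)*(-1081) - 2*138 = (-7 - 216)*(-1081) - 276 = -223*(-1081) - 276 = 241063 - 276 = 240787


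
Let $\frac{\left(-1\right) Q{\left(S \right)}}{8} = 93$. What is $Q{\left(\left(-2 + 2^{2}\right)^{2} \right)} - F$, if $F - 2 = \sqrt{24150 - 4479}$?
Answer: $-746 - \sqrt{19671} \approx -886.25$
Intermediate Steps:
$Q{\left(S \right)} = -744$ ($Q{\left(S \right)} = \left(-8\right) 93 = -744$)
$F = 2 + \sqrt{19671}$ ($F = 2 + \sqrt{24150 - 4479} = 2 + \sqrt{19671} \approx 142.25$)
$Q{\left(\left(-2 + 2^{2}\right)^{2} \right)} - F = -744 - \left(2 + \sqrt{19671}\right) = -746 - \sqrt{19671}$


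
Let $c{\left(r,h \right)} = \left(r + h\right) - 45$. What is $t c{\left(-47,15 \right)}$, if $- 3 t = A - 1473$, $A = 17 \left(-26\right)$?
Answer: $- \frac{147455}{3} \approx -49152.0$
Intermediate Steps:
$A = -442$
$t = \frac{1915}{3}$ ($t = - \frac{-442 - 1473}{3} = \left(- \frac{1}{3}\right) \left(-1915\right) = \frac{1915}{3} \approx 638.33$)
$c{\left(r,h \right)} = -45 + h + r$ ($c{\left(r,h \right)} = \left(h + r\right) - 45 = -45 + h + r$)
$t c{\left(-47,15 \right)} = \frac{1915 \left(-45 + 15 - 47\right)}{3} = \frac{1915}{3} \left(-77\right) = - \frac{147455}{3}$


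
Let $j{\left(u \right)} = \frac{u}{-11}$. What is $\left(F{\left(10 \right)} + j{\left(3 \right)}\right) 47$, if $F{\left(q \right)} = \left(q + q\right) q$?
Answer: $\frac{103259}{11} \approx 9387.2$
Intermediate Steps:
$F{\left(q \right)} = 2 q^{2}$ ($F{\left(q \right)} = 2 q q = 2 q^{2}$)
$j{\left(u \right)} = - \frac{u}{11}$ ($j{\left(u \right)} = u \left(- \frac{1}{11}\right) = - \frac{u}{11}$)
$\left(F{\left(10 \right)} + j{\left(3 \right)}\right) 47 = \left(2 \cdot 10^{2} - \frac{3}{11}\right) 47 = \left(2 \cdot 100 - \frac{3}{11}\right) 47 = \left(200 - \frac{3}{11}\right) 47 = \frac{2197}{11} \cdot 47 = \frac{103259}{11}$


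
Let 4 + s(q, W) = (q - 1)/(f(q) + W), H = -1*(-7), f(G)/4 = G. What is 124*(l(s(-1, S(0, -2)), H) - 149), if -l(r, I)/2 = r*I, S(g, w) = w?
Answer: -36332/3 ≈ -12111.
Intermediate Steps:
f(G) = 4*G
H = 7
s(q, W) = -4 + (-1 + q)/(W + 4*q) (s(q, W) = -4 + (q - 1)/(4*q + W) = -4 + (-1 + q)/(W + 4*q))
l(r, I) = -2*I*r (l(r, I) = -2*r*I = -2*I*r)
124*(l(s(-1, S(0, -2)), H) - 149) = 124*(-2*7*(-1 - 15*(-1) - 4*(-2))/(-2 + 4*(-1)) - 149) = 124*(-2*7*(-1 + 15 + 8)/(-2 - 4) - 149) = 124*(-2*7*22/(-6) - 149) = 124*(-2*7*(-1/6*22) - 149) = 124*(-2*7*(-11/3) - 149) = 124*(154/3 - 149) = 124*(-293/3) = -36332/3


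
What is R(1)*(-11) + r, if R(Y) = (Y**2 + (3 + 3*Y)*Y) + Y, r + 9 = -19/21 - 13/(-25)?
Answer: -51127/525 ≈ -97.385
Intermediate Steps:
r = -4927/525 (r = -9 + (-19/21 - 13/(-25)) = -9 + (-19*1/21 - 13*(-1/25)) = -9 + (-19/21 + 13/25) = -9 - 202/525 = -4927/525 ≈ -9.3848)
R(Y) = Y + Y**2 + Y*(3 + 3*Y) (R(Y) = (Y**2 + Y*(3 + 3*Y)) + Y = Y + Y**2 + Y*(3 + 3*Y))
R(1)*(-11) + r = (4*1*(1 + 1))*(-11) - 4927/525 = (4*1*2)*(-11) - 4927/525 = 8*(-11) - 4927/525 = -88 - 4927/525 = -51127/525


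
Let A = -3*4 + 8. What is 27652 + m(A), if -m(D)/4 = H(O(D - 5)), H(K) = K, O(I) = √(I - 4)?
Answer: 27652 - 4*I*√13 ≈ 27652.0 - 14.422*I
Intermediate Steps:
A = -4 (A = -12 + 8 = -4)
O(I) = √(-4 + I)
m(D) = -4*√(-9 + D) (m(D) = -4*√(-4 + (D - 5)) = -4*√(-4 + (-5 + D)) = -4*√(-9 + D))
27652 + m(A) = 27652 - 4*√(-9 - 4) = 27652 - 4*I*√13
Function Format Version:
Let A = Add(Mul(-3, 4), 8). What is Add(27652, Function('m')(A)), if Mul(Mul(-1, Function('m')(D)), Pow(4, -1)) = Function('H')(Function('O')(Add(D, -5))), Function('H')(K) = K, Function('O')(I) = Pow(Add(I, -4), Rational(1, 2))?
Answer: Add(27652, Mul(-4, I, Pow(13, Rational(1, 2)))) ≈ Add(27652., Mul(-14.422, I))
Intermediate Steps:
A = -4 (A = Add(-12, 8) = -4)
Function('O')(I) = Pow(Add(-4, I), Rational(1, 2))
Function('m')(D) = Mul(-4, Pow(Add(-9, D), Rational(1, 2))) (Function('m')(D) = Mul(-4, Pow(Add(-4, Add(D, -5)), Rational(1, 2))) = Mul(-4, Pow(Add(-4, Add(-5, D)), Rational(1, 2))) = Mul(-4, Pow(Add(-9, D), Rational(1, 2))))
Add(27652, Function('m')(A)) = Add(27652, Mul(-4, Pow(Add(-9, -4), Rational(1, 2)))) = Add(27652, Mul(-4, Pow(-13, Rational(1, 2)))) = Add(27652, Mul(-4, Mul(I, Pow(13, Rational(1, 2))))) = Add(27652, Mul(-4, I, Pow(13, Rational(1, 2))))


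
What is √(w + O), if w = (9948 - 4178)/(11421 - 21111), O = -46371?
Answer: 22*I*√89960991/969 ≈ 215.34*I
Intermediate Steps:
w = -577/969 (w = 5770/(-9690) = 5770*(-1/9690) = -577/969 ≈ -0.59546)
√(w + O) = √(-577/969 - 46371) = √(-44934076/969) = 22*I*√89960991/969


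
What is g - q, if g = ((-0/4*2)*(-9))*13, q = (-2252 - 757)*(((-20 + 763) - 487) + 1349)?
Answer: 4829445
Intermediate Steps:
q = -4829445 (q = -3009*((743 - 487) + 1349) = -3009*(256 + 1349) = -3009*1605 = -4829445)
g = 0 (g = ((-0/4*2)*(-9))*13 = ((-1*0*2)*(-9))*13 = ((0*2)*(-9))*13 = (0*(-9))*13 = 0*13 = 0)
g - q = 0 - 1*(-4829445) = 0 + 4829445 = 4829445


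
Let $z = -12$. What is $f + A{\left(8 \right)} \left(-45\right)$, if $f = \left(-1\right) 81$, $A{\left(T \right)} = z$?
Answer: $459$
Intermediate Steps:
$A{\left(T \right)} = -12$
$f = -81$
$f + A{\left(8 \right)} \left(-45\right) = -81 - -540 = -81 + 540 = 459$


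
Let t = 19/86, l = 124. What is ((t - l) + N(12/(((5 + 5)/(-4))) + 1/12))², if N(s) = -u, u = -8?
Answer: 99141849/7396 ≈ 13405.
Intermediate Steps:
N(s) = 8 (N(s) = -1*(-8) = 8)
t = 19/86 (t = 19*(1/86) = 19/86 ≈ 0.22093)
((t - l) + N(12/(((5 + 5)/(-4))) + 1/12))² = ((19/86 - 1*124) + 8)² = ((19/86 - 124) + 8)² = (-10645/86 + 8)² = (-9957/86)² = 99141849/7396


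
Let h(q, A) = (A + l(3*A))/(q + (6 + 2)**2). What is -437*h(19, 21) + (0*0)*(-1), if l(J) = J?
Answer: -36708/83 ≈ -442.27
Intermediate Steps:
h(q, A) = 4*A/(64 + q) (h(q, A) = (A + 3*A)/(q + (6 + 2)**2) = (4*A)/(q + 8**2) = (4*A)/(q + 64) = (4*A)/(64 + q) = 4*A/(64 + q))
-437*h(19, 21) + (0*0)*(-1) = -1748*21/(64 + 19) + (0*0)*(-1) = -1748*21/83 + 0*(-1) = -1748*21/83 + 0 = -437*84/83 + 0 = -36708/83 + 0 = -36708/83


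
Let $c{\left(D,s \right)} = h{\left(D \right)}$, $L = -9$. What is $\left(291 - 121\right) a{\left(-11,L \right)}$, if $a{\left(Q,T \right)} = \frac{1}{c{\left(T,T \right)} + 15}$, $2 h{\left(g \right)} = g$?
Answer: $\frac{340}{21} \approx 16.19$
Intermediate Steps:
$h{\left(g \right)} = \frac{g}{2}$
$c{\left(D,s \right)} = \frac{D}{2}$
$a{\left(Q,T \right)} = \frac{1}{15 + \frac{T}{2}}$ ($a{\left(Q,T \right)} = \frac{1}{\frac{T}{2} + 15} = \frac{1}{15 + \frac{T}{2}}$)
$\left(291 - 121\right) a{\left(-11,L \right)} = \left(291 - 121\right) \frac{2}{30 - 9} = 170 \cdot \frac{2}{21} = \frac{340}{21}$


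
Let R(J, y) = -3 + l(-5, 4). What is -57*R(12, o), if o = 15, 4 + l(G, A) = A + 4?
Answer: -57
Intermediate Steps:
l(G, A) = A (l(G, A) = -4 + (A + 4) = -4 + (4 + A) = A)
R(J, y) = 1 (R(J, y) = -3 + 4 = 1)
-57*R(12, o) = -57*1 = -57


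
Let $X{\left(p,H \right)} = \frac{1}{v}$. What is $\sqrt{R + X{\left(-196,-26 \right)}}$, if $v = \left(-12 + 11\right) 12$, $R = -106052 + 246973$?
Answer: $\frac{\sqrt{5073153}}{6} \approx 375.39$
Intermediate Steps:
$R = 140921$
$v = -12$ ($v = \left(-1\right) 12 = -12$)
$X{\left(p,H \right)} = - \frac{1}{12}$ ($X{\left(p,H \right)} = \frac{1}{-12} = - \frac{1}{12}$)
$\sqrt{R + X{\left(-196,-26 \right)}} = \sqrt{140921 - \frac{1}{12}} = \sqrt{\frac{1691051}{12}} = \frac{\sqrt{5073153}}{6}$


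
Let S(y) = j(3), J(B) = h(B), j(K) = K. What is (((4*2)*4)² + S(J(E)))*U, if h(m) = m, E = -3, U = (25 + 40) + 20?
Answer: 87295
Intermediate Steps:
U = 85 (U = 65 + 20 = 85)
J(B) = B
S(y) = 3
(((4*2)*4)² + S(J(E)))*U = (((4*2)*4)² + 3)*85 = ((8*4)² + 3)*85 = (32² + 3)*85 = (1024 + 3)*85 = 1027*85 = 87295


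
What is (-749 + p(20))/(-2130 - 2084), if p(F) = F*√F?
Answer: 107/602 - 20*√5/2107 ≈ 0.15652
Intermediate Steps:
p(F) = F^(3/2)
(-749 + p(20))/(-2130 - 2084) = (-749 + 20^(3/2))/(-2130 - 2084) = (-749 + 40*√5)/(-4214) = (-749 + 40*√5)*(-1/4214) = 107/602 - 20*√5/2107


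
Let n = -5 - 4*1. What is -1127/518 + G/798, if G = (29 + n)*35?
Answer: -5477/4218 ≈ -1.2985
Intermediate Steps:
n = -9 (n = -5 - 4 = -9)
G = 700 (G = (29 - 9)*35 = 20*35 = 700)
-1127/518 + G/798 = -1127/518 + 700/798 = -1127*1/518 + 700*(1/798) = -161/74 + 50/57 = -5477/4218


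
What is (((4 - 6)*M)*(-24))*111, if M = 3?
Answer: 15984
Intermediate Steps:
(((4 - 6)*M)*(-24))*111 = (((4 - 6)*3)*(-24))*111 = (-2*3*(-24))*111 = -6*(-24)*111 = 144*111 = 15984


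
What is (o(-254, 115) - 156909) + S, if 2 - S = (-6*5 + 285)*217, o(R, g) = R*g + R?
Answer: -241706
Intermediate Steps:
o(R, g) = R + R*g
S = -55333 (S = 2 - (-6*5 + 285)*217 = 2 - (-30 + 285)*217 = 2 - 255*217 = 2 - 1*55335 = 2 - 55335 = -55333)
(o(-254, 115) - 156909) + S = (-254*(1 + 115) - 156909) - 55333 = (-254*116 - 156909) - 55333 = (-29464 - 156909) - 55333 = -186373 - 55333 = -241706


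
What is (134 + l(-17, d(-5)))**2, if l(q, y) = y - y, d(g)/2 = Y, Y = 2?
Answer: 17956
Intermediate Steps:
d(g) = 4 (d(g) = 2*2 = 4)
l(q, y) = 0
(134 + l(-17, d(-5)))**2 = (134 + 0)**2 = 134**2 = 17956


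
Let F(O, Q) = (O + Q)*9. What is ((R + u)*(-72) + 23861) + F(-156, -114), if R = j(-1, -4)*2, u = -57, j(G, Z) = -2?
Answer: 25823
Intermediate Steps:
R = -4 (R = -2*2 = -4)
F(O, Q) = 9*O + 9*Q
((R + u)*(-72) + 23861) + F(-156, -114) = ((-4 - 57)*(-72) + 23861) + (9*(-156) + 9*(-114)) = (-61*(-72) + 23861) + (-1404 - 1026) = (4392 + 23861) - 2430 = 28253 - 2430 = 25823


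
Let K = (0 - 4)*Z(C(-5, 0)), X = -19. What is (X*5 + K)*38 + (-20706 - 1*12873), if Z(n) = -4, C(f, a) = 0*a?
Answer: -36581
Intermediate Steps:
C(f, a) = 0
K = 16 (K = (0 - 4)*(-4) = -4*(-4) = 16)
(X*5 + K)*38 + (-20706 - 1*12873) = (-19*5 + 16)*38 + (-20706 - 1*12873) = (-95 + 16)*38 + (-20706 - 12873) = -79*38 - 33579 = -3002 - 33579 = -36581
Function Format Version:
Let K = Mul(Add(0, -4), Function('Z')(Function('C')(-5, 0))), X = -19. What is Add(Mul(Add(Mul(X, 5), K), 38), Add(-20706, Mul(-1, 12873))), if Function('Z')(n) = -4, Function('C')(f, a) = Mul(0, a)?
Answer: -36581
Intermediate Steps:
Function('C')(f, a) = 0
K = 16 (K = Mul(Add(0, -4), -4) = Mul(-4, -4) = 16)
Add(Mul(Add(Mul(X, 5), K), 38), Add(-20706, Mul(-1, 12873))) = Add(Mul(Add(Mul(-19, 5), 16), 38), Add(-20706, Mul(-1, 12873))) = Add(Mul(Add(-95, 16), 38), Add(-20706, -12873)) = Add(Mul(-79, 38), -33579) = Add(-3002, -33579) = -36581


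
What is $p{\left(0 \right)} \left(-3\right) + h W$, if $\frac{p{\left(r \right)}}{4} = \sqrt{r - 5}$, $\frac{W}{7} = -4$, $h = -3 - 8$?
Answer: $308 - 12 i \sqrt{5} \approx 308.0 - 26.833 i$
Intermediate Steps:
$h = -11$ ($h = -3 - 8 = -11$)
$W = -28$ ($W = 7 \left(-4\right) = -28$)
$p{\left(r \right)} = 4 \sqrt{-5 + r}$ ($p{\left(r \right)} = 4 \sqrt{r - 5} = 4 \sqrt{-5 + r}$)
$p{\left(0 \right)} \left(-3\right) + h W = 4 \sqrt{-5 + 0} \left(-3\right) - -308 = 4 \sqrt{-5} \left(-3\right) + 308 = 4 i \sqrt{5} \left(-3\right) + 308 = - 12 i \sqrt{5} + 308 = 308 - 12 i \sqrt{5}$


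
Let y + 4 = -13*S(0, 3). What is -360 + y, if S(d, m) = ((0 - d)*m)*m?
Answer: -364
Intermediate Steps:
S(d, m) = -d*m**2 (S(d, m) = ((-d)*m)*m = (-d*m)*m = -d*m**2)
y = -4 (y = -4 - (-13)*0*3**2 = -4 - (-13)*0*9 = -4 - 13*0 = -4 + 0 = -4)
-360 + y = -360 - 4 = -364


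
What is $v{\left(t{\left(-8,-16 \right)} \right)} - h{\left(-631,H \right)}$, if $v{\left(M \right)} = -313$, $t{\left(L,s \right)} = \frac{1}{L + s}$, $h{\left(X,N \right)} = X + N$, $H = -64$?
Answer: $382$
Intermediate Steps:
$h{\left(X,N \right)} = N + X$
$v{\left(t{\left(-8,-16 \right)} \right)} - h{\left(-631,H \right)} = -313 - \left(-64 - 631\right) = -313 - -695 = -313 + 695 = 382$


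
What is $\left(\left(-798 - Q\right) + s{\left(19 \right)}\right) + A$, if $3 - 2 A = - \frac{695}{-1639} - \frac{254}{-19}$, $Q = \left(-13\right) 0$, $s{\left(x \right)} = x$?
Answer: $- \frac{24426883}{31141} \approx -784.4$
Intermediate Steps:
$Q = 0$
$A = - \frac{168044}{31141}$ ($A = \frac{3}{2} - \frac{- \frac{695}{-1639} - \frac{254}{-19}}{2} = \frac{3}{2} - \frac{\left(-695\right) \left(- \frac{1}{1639}\right) - - \frac{254}{19}}{2} = \frac{3}{2} - \frac{\frac{695}{1639} + \frac{254}{19}}{2} = \frac{3}{2} - \frac{429511}{62282} = - \frac{168044}{31141} \approx -5.3962$)
$\left(\left(-798 - Q\right) + s{\left(19 \right)}\right) + A = \left(\left(-798 - 0\right) + 19\right) - \frac{168044}{31141} = \left(\left(-798 + 0\right) + 19\right) - \frac{168044}{31141} = \left(-798 + 19\right) - \frac{168044}{31141} = -779 - \frac{168044}{31141} = - \frac{24426883}{31141}$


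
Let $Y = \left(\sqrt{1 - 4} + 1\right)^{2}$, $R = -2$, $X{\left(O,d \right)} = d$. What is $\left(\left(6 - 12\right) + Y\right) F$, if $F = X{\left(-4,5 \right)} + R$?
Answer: $-24 + 6 i \sqrt{3} \approx -24.0 + 10.392 i$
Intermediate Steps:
$Y = \left(1 + i \sqrt{3}\right)^{2}$ ($Y = \left(\sqrt{-3} + 1\right)^{2} = \left(i \sqrt{3} + 1\right)^{2} = \left(1 + i \sqrt{3}\right)^{2} \approx -2.0 + 3.4641 i$)
$F = 3$ ($F = 5 - 2 = 3$)
$\left(\left(6 - 12\right) + Y\right) F = \left(\left(6 - 12\right) + \left(1 + i \sqrt{3}\right)^{2}\right) 3 = \left(-6 + \left(1 + i \sqrt{3}\right)^{2}\right) 3 = -18 + 3 \left(1 + i \sqrt{3}\right)^{2}$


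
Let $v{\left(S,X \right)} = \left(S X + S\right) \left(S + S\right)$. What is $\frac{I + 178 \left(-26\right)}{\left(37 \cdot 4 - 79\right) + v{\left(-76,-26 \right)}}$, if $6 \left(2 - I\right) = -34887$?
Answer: $- \frac{2377}{577462} \approx -0.0041163$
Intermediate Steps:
$v{\left(S,X \right)} = 2 S \left(S + S X\right)$ ($v{\left(S,X \right)} = \left(S + S X\right) 2 S = 2 S \left(S + S X\right)$)
$I = \frac{11633}{2}$ ($I = 2 - - \frac{11629}{2} = 2 + \frac{11629}{2} = \frac{11633}{2} \approx 5816.5$)
$\frac{I + 178 \left(-26\right)}{\left(37 \cdot 4 - 79\right) + v{\left(-76,-26 \right)}} = \frac{\frac{11633}{2} + 178 \left(-26\right)}{\left(37 \cdot 4 - 79\right) + 2 \left(-76\right)^{2} \left(1 - 26\right)} = \frac{\frac{11633}{2} - 4628}{\left(148 - 79\right) + 2 \cdot 5776 \left(-25\right)} = \frac{2377}{2 \left(69 - 288800\right)} = \frac{2377}{2 \left(-288731\right)} = \frac{2377}{2} \left(- \frac{1}{288731}\right) = - \frac{2377}{577462}$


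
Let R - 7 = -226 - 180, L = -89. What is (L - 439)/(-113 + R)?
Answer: 33/32 ≈ 1.0313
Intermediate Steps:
R = -399 (R = 7 + (-226 - 180) = 7 - 406 = -399)
(L - 439)/(-113 + R) = (-89 - 439)/(-113 - 399) = -528/(-512) = -528*(-1/512) = 33/32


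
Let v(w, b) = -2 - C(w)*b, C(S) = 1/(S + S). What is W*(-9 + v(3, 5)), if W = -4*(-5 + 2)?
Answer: -142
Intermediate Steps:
W = 12 (W = -4*(-3) = 12)
C(S) = 1/(2*S)
v(w, b) = -2 - b/(2*w) (v(w, b) = -2 - 1/(2*w)*b = -2 - b/(2*w))
W*(-9 + v(3, 5)) = 12*(-9 + (-2 - ½*5/3)) = 12*(-9 + (-2 - ½*5*⅓)) = 12*(-9 + (-2 - ⅚)) = 12*(-9 - 17/6) = 12*(-71/6) = -142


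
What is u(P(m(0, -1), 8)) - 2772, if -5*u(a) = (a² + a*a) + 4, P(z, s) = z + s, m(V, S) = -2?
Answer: -13936/5 ≈ -2787.2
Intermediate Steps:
P(z, s) = s + z
u(a) = -⅘ - 2*a²/5 (u(a) = -((a² + a*a) + 4)/5 = -((a² + a²) + 4)/5 = -(2*a² + 4)/5 = -(4 + 2*a²)/5 = -⅘ - 2*a²/5)
u(P(m(0, -1), 8)) - 2772 = (-⅘ - 2*(8 - 2)²/5) - 2772 = (-⅘ - ⅖*6²) - 2772 = (-⅘ - ⅖*36) - 2772 = (-⅘ - 72/5) - 2772 = -76/5 - 2772 = -13936/5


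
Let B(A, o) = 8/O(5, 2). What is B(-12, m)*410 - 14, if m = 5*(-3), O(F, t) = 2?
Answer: 1626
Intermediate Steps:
m = -15
B(A, o) = 4 (B(A, o) = 8/2 = 8*(½) = 4)
B(-12, m)*410 - 14 = 4*410 - 14 = 1640 - 14 = 1626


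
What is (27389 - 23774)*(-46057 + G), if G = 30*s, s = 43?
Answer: -161832705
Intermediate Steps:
G = 1290 (G = 30*43 = 1290)
(27389 - 23774)*(-46057 + G) = (27389 - 23774)*(-46057 + 1290) = 3615*(-44767) = -161832705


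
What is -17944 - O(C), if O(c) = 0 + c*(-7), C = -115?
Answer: -18749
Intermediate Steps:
O(c) = -7*c (O(c) = 0 - 7*c = -7*c)
-17944 - O(C) = -17944 - (-7)*(-115) = -17944 - 1*805 = -17944 - 805 = -18749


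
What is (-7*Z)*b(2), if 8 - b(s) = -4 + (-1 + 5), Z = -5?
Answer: 280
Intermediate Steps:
b(s) = 8 (b(s) = 8 - (-4 + (-1 + 5)) = 8 - (-4 + 4) = 8 - 1*0 = 8 + 0 = 8)
(-7*Z)*b(2) = -7*(-5)*8 = 35*8 = 280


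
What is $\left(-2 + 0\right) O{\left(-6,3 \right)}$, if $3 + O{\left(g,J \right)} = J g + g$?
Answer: $54$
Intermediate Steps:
$O{\left(g,J \right)} = -3 + g + J g$ ($O{\left(g,J \right)} = -3 + \left(J g + g\right) = -3 + \left(g + J g\right) = -3 + g + J g$)
$\left(-2 + 0\right) O{\left(-6,3 \right)} = \left(-2 + 0\right) \left(-3 - 6 + 3 \left(-6\right)\right) = - 2 \left(-3 - 6 - 18\right) = \left(-2\right) \left(-27\right) = 54$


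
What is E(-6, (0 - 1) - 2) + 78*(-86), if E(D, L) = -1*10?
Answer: -6718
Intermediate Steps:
E(D, L) = -10
E(-6, (0 - 1) - 2) + 78*(-86) = -10 + 78*(-86) = -10 - 6708 = -6718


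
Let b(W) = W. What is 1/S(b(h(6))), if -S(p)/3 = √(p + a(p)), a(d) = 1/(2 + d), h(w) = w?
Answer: -2*√2/21 ≈ -0.13469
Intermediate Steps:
S(p) = -3*√(p + 1/(2 + p))
1/S(b(h(6))) = 1/(-3*√(1 + 6*(2 + 6))/√(2 + 6)) = 1/(-3*√2*√(1 + 6*8)/4) = 1/(-3*√2*√(1 + 48)/4) = 1/(-3*7*√2/4) = 1/(-21*√2/4) = -2*√2/21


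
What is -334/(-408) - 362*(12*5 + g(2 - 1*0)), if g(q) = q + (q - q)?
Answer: -4578409/204 ≈ -22443.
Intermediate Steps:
g(q) = q (g(q) = q + 0 = q)
-334/(-408) - 362*(12*5 + g(2 - 1*0)) = -334/(-408) - 362*(12*5 + (2 - 1*0)) = -334*(-1/408) - 362*(60 + (2 + 0)) = 167/204 - 362*(60 + 2) = 167/204 - 362*62 = 167/204 - 22444 = -4578409/204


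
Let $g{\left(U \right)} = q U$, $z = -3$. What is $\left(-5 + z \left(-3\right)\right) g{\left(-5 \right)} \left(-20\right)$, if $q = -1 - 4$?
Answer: $-2000$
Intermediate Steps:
$q = -5$
$g{\left(U \right)} = - 5 U$
$\left(-5 + z \left(-3\right)\right) g{\left(-5 \right)} \left(-20\right) = \left(-5 - -9\right) \left(\left(-5\right) \left(-5\right)\right) \left(-20\right) = \left(-5 + 9\right) 25 \left(-20\right) = 4 \cdot 25 \left(-20\right) = 100 \left(-20\right) = -2000$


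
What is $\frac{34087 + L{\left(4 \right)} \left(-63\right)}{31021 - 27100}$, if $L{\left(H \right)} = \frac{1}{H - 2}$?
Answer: $\frac{68111}{7842} \approx 8.6854$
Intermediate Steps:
$L{\left(H \right)} = \frac{1}{-2 + H}$
$\frac{34087 + L{\left(4 \right)} \left(-63\right)}{31021 - 27100} = \frac{34087 + \frac{1}{-2 + 4} \left(-63\right)}{31021 - 27100} = \frac{34087 + \frac{1}{2} \left(-63\right)}{3921} = \left(34087 + \frac{1}{2} \left(-63\right)\right) \frac{1}{3921} = \left(34087 - \frac{63}{2}\right) \frac{1}{3921} = \frac{68111}{2} \cdot \frac{1}{3921} = \frac{68111}{7842}$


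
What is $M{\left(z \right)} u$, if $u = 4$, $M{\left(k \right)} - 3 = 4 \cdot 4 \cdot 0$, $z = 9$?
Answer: $12$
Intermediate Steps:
$M{\left(k \right)} = 3$ ($M{\left(k \right)} = 3 + 4 \cdot 4 \cdot 0 = 3 + 16 \cdot 0 = 3 + 0 = 3$)
$M{\left(z \right)} u = 3 \cdot 4 = 12$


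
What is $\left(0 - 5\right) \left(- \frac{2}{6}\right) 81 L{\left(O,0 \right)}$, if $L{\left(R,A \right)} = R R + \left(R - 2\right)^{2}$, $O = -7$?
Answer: $17550$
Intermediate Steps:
$L{\left(R,A \right)} = R^{2} + \left(-2 + R\right)^{2}$
$\left(0 - 5\right) \left(- \frac{2}{6}\right) 81 L{\left(O,0 \right)} = \left(0 - 5\right) \left(- \frac{2}{6}\right) 81 \left(\left(-7\right)^{2} + \left(-2 - 7\right)^{2}\right) = - 5 \left(\left(-2\right) \frac{1}{6}\right) 81 \left(49 + \left(-9\right)^{2}\right) = \left(-5\right) \left(- \frac{1}{3}\right) 81 \left(49 + 81\right) = \frac{5}{3} \cdot 81 \cdot 130 = 135 \cdot 130 = 17550$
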